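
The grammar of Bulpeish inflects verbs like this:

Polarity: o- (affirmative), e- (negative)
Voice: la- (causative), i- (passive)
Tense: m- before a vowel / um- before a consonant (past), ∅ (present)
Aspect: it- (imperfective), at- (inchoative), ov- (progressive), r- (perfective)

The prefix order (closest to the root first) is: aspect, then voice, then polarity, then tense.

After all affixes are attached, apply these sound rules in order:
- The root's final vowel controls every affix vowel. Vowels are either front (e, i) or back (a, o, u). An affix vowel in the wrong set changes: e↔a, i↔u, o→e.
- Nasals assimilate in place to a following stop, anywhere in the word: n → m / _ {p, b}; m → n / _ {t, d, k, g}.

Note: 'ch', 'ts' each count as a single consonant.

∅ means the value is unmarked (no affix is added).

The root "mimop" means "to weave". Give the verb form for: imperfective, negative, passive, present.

auutmimop

Attach aspect imperfective it- → itmimop.
Attach voice passive i- → iitmimop.
Attach polarity negative e- → eiitmimop.
tense = present: zero marking, form stays eiitmimop.
Apply vowel harmony: eiitmimop → auutmimop.
Nasal assimilation: no change.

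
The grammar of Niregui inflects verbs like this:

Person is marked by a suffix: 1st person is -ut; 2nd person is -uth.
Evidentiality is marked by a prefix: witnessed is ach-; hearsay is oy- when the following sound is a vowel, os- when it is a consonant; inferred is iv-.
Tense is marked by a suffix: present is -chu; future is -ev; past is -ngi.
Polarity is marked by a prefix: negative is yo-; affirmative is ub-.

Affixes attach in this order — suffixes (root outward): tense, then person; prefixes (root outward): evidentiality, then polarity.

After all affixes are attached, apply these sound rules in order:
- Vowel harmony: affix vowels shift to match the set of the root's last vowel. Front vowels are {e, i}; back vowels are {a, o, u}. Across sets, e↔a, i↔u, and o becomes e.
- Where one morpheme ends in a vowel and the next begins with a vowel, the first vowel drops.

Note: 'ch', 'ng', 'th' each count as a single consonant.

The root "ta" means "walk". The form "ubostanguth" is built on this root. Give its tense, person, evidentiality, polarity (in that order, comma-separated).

Segment: ub-os-ta-ngi-uth.
tense: -ngi → past.
person: -uth → 2nd person.
evidentiality: oy/os- → hearsay.
polarity: ub- → affirmative.

past, 2nd person, hearsay, affirmative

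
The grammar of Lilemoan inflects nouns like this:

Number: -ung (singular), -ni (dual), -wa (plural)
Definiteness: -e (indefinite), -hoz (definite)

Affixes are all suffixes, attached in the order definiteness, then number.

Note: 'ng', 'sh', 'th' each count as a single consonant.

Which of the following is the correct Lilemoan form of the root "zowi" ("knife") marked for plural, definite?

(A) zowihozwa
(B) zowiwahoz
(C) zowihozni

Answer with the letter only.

Attach definiteness definite -hoz → zowihoz.
Attach number plural -wa → zowihozwa.
So the correct form is zowihozwa, option (A).
(B) zowiwahoz is wrong: it has the affixes in the wrong order.
(C) zowihozni is wrong: it uses dual instead of plural for number.

A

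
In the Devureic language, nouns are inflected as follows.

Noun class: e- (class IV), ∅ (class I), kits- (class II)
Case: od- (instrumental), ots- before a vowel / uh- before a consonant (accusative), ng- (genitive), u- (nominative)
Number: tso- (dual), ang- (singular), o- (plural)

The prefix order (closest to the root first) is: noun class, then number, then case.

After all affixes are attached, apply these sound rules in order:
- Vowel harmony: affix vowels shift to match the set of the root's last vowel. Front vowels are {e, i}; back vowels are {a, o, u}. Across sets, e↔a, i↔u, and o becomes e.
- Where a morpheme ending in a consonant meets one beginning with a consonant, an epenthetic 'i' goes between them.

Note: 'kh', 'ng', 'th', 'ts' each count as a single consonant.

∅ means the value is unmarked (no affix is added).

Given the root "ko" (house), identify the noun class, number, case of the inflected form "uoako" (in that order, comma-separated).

Segment: u-o-e-ko.
noun class: e- → class IV.
number: o- → plural.
case: u- → nominative.

class IV, plural, nominative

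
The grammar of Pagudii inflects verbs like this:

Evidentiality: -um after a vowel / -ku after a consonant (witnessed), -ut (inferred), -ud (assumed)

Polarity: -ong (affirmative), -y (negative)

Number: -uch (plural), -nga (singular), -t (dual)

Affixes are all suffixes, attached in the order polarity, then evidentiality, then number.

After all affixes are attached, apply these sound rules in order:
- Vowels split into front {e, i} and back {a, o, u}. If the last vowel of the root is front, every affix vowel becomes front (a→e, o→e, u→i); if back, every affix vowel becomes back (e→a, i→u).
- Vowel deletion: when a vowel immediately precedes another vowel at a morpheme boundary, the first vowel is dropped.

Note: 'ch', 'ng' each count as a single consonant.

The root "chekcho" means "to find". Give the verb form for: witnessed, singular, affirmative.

Attach polarity affirmative -ong → chekchoong.
Attach evidentiality witnessed -ku (after consonant 'ng') → chekchoongku.
Attach number singular -nga → chekchoongkunga.
Vowel harmony: no change.
Apply vowel deletion: chekchoongkunga → chekchongkunga.

chekchongkunga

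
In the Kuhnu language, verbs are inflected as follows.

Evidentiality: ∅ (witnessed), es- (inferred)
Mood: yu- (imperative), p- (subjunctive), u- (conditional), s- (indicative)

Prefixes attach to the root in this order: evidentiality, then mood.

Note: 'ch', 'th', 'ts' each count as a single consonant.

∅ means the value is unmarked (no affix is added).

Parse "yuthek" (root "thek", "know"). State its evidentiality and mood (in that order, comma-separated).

Segment: yu-thek.
evidentiality: ∅ → witnessed.
mood: yu- → imperative.

witnessed, imperative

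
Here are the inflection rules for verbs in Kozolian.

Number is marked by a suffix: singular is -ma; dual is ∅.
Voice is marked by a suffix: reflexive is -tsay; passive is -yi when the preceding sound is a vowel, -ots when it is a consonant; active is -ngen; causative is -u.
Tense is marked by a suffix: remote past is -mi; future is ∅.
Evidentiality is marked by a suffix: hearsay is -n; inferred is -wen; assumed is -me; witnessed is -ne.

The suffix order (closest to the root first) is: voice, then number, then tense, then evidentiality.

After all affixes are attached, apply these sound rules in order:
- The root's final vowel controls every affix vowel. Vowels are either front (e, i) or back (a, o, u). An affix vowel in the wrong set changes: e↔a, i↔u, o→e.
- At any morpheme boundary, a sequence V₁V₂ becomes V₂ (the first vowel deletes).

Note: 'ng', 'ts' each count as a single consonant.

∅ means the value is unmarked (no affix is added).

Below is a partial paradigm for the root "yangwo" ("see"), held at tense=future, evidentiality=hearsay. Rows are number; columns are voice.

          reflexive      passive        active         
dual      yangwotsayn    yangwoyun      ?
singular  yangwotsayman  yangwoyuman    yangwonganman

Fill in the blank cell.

yangwongann

Attach voice active -ngen → yangwongen.
number = dual: zero marking, form stays yangwongen.
tense = future: zero marking, form stays yangwongen.
Attach evidentiality hearsay -n → yangwongenn.
Apply vowel harmony: yangwongenn → yangwongann.
Vowel deletion: no change.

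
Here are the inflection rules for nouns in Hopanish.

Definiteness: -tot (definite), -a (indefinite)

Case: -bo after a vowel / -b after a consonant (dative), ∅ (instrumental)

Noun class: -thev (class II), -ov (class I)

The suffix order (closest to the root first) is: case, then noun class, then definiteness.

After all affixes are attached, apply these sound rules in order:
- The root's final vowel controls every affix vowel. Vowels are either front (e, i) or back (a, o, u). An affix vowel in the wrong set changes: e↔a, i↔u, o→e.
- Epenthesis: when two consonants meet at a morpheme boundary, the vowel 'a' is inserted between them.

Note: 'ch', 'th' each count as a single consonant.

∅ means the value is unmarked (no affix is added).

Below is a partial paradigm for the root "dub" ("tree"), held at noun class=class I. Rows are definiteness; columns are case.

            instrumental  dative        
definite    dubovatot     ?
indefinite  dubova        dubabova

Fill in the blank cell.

Attach case dative -b (after consonant 'b') → dubb.
Attach noun class class I -ov → dubbov.
Attach definiteness definite -tot → dubbovtot.
Vowel harmony: no change.
Apply epenthesis: dubbovtot → dubabovatot.

dubabovatot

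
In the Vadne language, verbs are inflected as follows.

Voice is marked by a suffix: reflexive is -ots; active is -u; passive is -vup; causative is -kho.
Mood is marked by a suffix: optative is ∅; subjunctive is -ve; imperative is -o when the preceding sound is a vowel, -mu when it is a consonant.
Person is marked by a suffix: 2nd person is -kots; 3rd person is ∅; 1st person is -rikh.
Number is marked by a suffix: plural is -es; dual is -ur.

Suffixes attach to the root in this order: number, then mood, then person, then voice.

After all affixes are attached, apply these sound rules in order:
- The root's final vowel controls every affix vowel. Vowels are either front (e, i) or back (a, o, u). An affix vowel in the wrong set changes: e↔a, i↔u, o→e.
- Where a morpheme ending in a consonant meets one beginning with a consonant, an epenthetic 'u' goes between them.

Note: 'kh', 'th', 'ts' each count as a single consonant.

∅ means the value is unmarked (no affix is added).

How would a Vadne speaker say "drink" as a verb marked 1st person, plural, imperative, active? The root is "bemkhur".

bemkhurasumurukhu

Attach number plural -es → bemkhures.
Attach mood imperative -mu (after consonant 's') → bemkhuresmu.
Attach person 1st person -rikh → bemkhuresmurikh.
Attach voice active -u → bemkhuresmurikhu.
Apply vowel harmony: bemkhuresmurikhu → bemkhurasmurukhu.
Apply epenthesis: bemkhurasmurukhu → bemkhurasumurukhu.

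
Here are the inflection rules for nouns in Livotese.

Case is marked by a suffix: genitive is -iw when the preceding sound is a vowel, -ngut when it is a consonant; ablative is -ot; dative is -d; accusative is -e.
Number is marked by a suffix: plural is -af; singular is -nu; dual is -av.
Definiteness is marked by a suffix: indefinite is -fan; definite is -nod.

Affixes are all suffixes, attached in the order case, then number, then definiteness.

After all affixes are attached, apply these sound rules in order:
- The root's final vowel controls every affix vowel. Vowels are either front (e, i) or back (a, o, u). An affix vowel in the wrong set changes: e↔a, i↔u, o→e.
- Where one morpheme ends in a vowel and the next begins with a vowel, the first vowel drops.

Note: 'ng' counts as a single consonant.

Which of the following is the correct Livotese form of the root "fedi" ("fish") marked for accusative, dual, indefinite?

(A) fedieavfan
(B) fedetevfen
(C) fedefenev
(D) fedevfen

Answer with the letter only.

Attach case accusative -e → fedie.
Attach number dual -av → fedieav.
Attach definiteness indefinite -fan → fedieavfan.
Apply vowel harmony: fedieavfan → fedieevfen.
Apply vowel deletion: fedieevfen → fedevfen.
So the correct form is fedevfen, option (D).
(A) fedieavfan is wrong: it fails to apply the sound rule(s).
(B) fedetevfen is wrong: it uses ablative instead of accusative for case.
(C) fedefenev is wrong: it has the affixes in the wrong order.

D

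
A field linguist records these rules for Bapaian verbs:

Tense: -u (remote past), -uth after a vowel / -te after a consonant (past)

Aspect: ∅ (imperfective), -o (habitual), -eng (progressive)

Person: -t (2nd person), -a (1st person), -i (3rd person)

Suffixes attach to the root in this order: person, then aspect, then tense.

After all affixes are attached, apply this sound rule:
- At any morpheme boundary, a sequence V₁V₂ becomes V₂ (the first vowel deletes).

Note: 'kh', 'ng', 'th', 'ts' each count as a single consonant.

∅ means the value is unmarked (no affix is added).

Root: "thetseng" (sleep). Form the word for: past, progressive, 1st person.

thetsengengte

Attach person 1st person -a → thetsenga.
Attach aspect progressive -eng → thetsengaeng.
Attach tense past -te (after consonant 'ng') → thetsengaengte.
Apply vowel deletion: thetsengaengte → thetsengengte.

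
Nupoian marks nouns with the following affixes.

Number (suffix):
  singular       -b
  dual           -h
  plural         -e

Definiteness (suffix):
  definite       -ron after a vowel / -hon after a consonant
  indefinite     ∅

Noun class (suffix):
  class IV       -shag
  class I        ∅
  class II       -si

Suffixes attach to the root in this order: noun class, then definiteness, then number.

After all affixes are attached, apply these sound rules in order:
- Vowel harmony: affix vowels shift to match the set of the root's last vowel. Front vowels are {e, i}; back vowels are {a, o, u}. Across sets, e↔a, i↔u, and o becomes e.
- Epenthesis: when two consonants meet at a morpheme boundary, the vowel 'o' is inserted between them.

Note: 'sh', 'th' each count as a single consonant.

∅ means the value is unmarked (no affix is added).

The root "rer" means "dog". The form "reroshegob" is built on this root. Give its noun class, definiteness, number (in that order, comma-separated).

class IV, indefinite, singular

Segment: rer-shag-b.
noun class: -shag → class IV.
definiteness: ∅ → indefinite.
number: -b → singular.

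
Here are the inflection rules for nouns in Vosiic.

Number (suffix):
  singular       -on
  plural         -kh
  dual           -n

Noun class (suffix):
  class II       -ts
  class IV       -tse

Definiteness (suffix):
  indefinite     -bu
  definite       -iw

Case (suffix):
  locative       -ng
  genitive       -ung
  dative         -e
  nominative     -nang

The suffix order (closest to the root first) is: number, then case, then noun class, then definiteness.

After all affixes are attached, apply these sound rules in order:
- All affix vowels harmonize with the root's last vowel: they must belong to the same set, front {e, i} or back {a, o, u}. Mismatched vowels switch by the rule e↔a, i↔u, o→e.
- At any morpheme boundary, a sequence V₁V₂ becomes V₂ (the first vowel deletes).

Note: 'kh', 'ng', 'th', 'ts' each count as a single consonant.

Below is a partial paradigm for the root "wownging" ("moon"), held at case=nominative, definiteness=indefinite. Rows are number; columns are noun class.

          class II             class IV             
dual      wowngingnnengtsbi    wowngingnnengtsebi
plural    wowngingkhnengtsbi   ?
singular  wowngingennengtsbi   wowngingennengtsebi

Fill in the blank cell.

wowngingkhnengtsebi

Attach number plural -kh → wowngingkh.
Attach case nominative -nang → wowngingkhnang.
Attach noun class class IV -tse → wowngingkhnangtse.
Attach definiteness indefinite -bu → wowngingkhnangtsebu.
Apply vowel harmony: wowngingkhnangtsebu → wowngingkhnengtsebi.
Vowel deletion: no change.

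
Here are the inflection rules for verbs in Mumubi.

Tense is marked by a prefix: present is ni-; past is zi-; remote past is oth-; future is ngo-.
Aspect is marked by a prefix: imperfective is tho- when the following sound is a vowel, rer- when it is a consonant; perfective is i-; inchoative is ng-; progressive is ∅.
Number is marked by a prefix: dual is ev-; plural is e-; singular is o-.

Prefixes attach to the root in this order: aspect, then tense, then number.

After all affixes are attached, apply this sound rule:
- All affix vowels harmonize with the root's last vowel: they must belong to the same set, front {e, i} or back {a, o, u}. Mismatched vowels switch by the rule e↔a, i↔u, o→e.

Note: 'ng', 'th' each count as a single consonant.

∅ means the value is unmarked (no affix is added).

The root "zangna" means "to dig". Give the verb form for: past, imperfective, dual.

Attach aspect imperfective rer- (before consonant 'z') → rerzangna.
Attach tense past zi- → zirerzangna.
Attach number dual ev- → evzirerzangna.
Apply vowel harmony: evzirerzangna → avzurarzangna.

avzurarzangna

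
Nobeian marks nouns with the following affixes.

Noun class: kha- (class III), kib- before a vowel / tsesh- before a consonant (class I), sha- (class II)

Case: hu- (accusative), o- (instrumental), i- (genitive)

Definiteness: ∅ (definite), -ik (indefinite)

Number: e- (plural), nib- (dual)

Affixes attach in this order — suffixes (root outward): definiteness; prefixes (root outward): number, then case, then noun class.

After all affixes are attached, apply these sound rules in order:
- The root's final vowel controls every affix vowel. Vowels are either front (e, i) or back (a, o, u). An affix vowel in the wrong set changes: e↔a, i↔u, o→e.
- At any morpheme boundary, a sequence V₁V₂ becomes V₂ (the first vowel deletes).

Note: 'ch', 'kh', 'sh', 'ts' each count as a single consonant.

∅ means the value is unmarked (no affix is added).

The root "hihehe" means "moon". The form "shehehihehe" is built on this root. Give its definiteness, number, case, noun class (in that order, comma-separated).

Segment: sha-hu-e-hihehe.
definiteness: ∅ → definite.
number: e- → plural.
case: hu- → accusative.
noun class: sha- → class II.

definite, plural, accusative, class II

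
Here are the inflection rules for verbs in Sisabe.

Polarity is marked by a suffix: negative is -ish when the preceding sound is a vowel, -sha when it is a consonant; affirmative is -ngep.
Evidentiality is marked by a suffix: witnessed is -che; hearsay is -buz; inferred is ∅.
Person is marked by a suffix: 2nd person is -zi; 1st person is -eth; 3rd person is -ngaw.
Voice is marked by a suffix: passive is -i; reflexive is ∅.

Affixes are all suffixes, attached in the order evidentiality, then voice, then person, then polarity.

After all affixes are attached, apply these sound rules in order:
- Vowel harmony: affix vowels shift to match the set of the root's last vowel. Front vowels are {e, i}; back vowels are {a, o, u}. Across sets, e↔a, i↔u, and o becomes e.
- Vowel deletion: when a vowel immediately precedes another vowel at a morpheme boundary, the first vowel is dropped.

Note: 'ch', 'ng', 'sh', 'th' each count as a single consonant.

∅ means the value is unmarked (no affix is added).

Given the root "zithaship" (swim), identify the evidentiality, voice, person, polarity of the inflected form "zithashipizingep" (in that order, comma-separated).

inferred, passive, 2nd person, affirmative

Segment: zithaship-i-zi-ngep.
evidentiality: ∅ → inferred.
voice: -i → passive.
person: -zi → 2nd person.
polarity: -ngep → affirmative.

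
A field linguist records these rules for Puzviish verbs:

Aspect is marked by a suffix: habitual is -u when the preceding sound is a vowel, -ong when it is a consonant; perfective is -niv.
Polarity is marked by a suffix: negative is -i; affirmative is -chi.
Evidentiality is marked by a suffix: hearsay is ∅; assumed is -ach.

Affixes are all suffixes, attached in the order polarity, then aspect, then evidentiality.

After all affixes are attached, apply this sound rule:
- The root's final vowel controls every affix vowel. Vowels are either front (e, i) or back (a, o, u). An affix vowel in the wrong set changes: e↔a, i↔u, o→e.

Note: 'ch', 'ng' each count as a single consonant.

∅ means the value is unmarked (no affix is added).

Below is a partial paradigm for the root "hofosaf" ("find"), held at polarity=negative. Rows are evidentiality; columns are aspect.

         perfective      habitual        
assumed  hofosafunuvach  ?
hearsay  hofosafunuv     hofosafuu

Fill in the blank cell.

hofosafuuach

Attach polarity negative -i → hofosafi.
Attach aspect habitual -u (after vowel 'i') → hofosafiu.
Attach evidentiality assumed -ach → hofosafiuach.
Apply vowel harmony: hofosafiuach → hofosafuuach.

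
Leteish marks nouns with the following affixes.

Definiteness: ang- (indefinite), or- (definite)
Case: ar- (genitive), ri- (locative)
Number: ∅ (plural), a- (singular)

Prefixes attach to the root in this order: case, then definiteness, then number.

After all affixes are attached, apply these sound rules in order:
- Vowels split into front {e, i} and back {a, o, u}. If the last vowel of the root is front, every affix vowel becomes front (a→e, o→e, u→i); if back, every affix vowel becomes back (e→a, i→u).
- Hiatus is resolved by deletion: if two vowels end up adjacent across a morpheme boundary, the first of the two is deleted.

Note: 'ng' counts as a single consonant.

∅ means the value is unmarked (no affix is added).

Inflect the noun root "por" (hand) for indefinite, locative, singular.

Attach case locative ri- → ripor.
Attach definiteness indefinite ang- → angripor.
Attach number singular a- → aangripor.
Apply vowel harmony: aangripor → aangrupor.
Apply vowel deletion: aangrupor → angrupor.

angrupor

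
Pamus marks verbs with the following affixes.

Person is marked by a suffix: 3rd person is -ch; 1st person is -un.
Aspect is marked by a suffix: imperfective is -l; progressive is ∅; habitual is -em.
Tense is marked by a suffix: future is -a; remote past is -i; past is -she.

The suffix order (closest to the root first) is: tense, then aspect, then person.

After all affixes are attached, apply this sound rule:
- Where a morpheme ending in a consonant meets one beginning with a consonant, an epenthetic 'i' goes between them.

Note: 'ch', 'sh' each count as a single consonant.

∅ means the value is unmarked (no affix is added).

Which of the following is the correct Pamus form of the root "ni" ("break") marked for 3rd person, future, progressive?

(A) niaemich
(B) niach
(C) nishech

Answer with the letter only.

Attach tense future -a → nia.
aspect = progressive: zero marking, form stays nia.
Attach person 3rd person -ch → niach.
Epenthesis: no change.
So the correct form is niach, option (B).
(A) niaemich is wrong: it uses habitual instead of progressive for aspect.
(C) nishech is wrong: it uses past instead of future for tense.

B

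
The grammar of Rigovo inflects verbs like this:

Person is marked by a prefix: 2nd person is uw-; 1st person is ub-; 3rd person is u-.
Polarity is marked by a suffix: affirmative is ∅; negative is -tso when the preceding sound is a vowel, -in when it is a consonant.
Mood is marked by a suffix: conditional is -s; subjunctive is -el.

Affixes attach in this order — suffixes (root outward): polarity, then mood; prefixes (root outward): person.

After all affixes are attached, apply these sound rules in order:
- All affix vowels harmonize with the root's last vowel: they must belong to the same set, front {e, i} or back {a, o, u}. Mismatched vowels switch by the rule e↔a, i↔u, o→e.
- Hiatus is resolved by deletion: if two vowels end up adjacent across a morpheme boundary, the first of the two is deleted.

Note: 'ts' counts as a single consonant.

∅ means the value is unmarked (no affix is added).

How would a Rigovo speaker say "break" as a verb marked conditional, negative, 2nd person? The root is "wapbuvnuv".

Attach polarity negative -in (after consonant 'v') → wapbuvnuvin.
Attach person 2nd person uw- → uwwapbuvnuvin.
Attach mood conditional -s → uwwapbuvnuvins.
Apply vowel harmony: uwwapbuvnuvins → uwwapbuvnuvuns.
Vowel deletion: no change.

uwwapbuvnuvuns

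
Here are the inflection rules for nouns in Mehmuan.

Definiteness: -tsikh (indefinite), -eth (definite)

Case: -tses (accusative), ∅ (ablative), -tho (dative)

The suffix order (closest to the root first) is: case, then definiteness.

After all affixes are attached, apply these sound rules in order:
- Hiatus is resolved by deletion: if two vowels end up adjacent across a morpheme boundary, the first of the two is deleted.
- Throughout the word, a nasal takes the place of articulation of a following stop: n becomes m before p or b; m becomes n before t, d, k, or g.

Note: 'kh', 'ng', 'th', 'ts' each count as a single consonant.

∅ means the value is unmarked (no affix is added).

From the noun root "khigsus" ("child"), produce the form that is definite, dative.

khigsustheth

Attach case dative -tho → khigsustho.
Attach definiteness definite -eth → khigsusthoeth.
Apply vowel deletion: khigsusthoeth → khigsustheth.
Nasal assimilation: no change.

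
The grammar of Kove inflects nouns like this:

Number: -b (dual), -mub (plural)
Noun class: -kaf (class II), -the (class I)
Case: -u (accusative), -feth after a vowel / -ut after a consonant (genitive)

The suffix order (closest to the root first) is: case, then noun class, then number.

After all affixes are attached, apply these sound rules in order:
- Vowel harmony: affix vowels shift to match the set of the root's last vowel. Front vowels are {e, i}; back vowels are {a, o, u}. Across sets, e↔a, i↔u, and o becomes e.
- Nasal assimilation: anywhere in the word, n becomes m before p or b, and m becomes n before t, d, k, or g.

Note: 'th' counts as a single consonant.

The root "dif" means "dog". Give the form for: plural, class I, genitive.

difitthemib

Attach case genitive -ut (after consonant 'f') → difut.
Attach noun class class I -the → difutthe.
Attach number plural -mub → difutthemub.
Apply vowel harmony: difutthemub → difitthemib.
Nasal assimilation: no change.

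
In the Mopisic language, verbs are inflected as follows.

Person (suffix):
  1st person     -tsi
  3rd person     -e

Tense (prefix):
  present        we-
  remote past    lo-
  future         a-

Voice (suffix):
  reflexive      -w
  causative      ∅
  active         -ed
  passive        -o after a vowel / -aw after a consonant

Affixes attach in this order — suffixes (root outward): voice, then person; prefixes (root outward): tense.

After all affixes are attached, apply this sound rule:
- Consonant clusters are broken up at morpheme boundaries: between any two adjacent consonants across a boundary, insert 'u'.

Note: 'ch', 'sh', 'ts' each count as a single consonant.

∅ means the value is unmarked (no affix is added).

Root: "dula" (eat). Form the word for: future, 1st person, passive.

adulaotsi

Attach voice passive -o (after vowel 'a') → dulao.
Attach person 1st person -tsi → dulaotsi.
Attach tense future a- → adulaotsi.
Epenthesis: no change.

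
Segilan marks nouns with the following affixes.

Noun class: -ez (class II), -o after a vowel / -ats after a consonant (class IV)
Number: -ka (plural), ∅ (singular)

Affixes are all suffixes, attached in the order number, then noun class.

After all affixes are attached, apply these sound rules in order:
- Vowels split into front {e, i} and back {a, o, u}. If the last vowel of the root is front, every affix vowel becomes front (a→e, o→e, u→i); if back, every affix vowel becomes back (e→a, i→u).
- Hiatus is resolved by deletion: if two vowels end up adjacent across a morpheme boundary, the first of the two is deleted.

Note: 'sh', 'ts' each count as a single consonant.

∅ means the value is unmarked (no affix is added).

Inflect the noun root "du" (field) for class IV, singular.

do

number = singular: zero marking, form stays du.
Attach noun class class IV -o (after vowel 'u') → duo.
Vowel harmony: no change.
Apply vowel deletion: duo → do.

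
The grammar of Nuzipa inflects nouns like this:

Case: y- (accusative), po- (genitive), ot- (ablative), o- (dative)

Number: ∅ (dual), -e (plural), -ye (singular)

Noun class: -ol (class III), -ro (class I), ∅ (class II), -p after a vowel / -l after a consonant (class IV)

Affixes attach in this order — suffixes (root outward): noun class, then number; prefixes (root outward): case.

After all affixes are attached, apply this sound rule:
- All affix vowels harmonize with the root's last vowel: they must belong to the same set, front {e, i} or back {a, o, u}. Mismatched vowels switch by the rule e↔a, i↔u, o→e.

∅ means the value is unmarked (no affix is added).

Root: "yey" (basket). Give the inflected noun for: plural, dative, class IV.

Attach noun class class IV -l (after consonant 'y') → yeyl.
Attach number plural -e → yeyle.
Attach case dative o- → oyeyle.
Apply vowel harmony: oyeyle → eyeyle.

eyeyle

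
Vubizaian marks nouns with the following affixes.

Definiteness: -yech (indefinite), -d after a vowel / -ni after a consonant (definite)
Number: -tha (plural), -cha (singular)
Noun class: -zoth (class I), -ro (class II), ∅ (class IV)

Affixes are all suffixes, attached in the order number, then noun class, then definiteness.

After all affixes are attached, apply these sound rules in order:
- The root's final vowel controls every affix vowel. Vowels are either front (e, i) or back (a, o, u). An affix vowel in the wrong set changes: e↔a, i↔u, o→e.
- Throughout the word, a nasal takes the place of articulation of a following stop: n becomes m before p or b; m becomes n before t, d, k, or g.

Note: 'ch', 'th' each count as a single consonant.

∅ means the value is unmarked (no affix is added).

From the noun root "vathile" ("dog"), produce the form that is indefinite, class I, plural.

Attach number plural -tha → vathiletha.
Attach noun class class I -zoth → vathilethazoth.
Attach definiteness indefinite -yech → vathilethazothyech.
Apply vowel harmony: vathilethazothyech → vathilethezethyech.
Nasal assimilation: no change.

vathilethezethyech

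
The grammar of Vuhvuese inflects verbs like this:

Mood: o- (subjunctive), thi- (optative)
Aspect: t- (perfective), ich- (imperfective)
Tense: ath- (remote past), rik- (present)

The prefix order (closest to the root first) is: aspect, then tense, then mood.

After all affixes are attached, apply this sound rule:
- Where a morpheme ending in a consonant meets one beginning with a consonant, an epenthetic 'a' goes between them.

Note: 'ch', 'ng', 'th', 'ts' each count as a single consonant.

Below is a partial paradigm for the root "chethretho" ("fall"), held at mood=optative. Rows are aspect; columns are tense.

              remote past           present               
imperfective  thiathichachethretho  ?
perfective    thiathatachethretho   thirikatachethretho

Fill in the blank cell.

thirikichachethretho

Attach aspect imperfective ich- → ichchethretho.
Attach tense present rik- → rikichchethretho.
Attach mood optative thi- → thirikichchethretho.
Apply epenthesis: thirikichchethretho → thirikichachethretho.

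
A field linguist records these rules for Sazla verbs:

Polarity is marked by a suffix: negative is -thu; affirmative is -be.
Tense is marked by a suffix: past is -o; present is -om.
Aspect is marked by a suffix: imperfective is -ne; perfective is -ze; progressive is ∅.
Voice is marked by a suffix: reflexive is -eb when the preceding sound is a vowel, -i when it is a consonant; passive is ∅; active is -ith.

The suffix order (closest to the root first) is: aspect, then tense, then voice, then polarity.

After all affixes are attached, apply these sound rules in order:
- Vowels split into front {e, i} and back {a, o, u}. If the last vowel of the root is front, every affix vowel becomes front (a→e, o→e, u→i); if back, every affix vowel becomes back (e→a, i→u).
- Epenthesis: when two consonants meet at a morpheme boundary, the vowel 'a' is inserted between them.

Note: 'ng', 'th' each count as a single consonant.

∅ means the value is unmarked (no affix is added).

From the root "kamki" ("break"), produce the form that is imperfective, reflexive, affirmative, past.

Attach aspect imperfective -ne → kamkine.
Attach tense past -o → kamkineo.
Attach voice reflexive -eb (after vowel 'o') → kamkineoeb.
Attach polarity affirmative -be → kamkineoebbe.
Apply vowel harmony: kamkineoebbe → kamkineeebbe.
Apply epenthesis: kamkineeebbe → kamkineeebabe.

kamkineeebabe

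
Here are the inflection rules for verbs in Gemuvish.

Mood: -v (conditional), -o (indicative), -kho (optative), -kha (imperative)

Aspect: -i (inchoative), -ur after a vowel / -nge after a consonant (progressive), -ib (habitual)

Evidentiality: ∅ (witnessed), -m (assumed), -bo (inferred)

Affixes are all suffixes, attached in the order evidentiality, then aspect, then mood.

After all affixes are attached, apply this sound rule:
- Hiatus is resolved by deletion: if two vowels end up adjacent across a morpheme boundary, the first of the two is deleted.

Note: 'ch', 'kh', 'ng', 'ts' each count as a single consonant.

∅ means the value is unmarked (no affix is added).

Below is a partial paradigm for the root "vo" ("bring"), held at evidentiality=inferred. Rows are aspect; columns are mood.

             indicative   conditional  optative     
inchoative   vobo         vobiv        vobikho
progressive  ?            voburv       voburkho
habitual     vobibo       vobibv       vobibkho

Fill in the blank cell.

voburo

Attach evidentiality inferred -bo → vobo.
Attach aspect progressive -ur (after vowel 'o') → vobour.
Attach mood indicative -o → vobouro.
Apply vowel deletion: vobouro → voburo.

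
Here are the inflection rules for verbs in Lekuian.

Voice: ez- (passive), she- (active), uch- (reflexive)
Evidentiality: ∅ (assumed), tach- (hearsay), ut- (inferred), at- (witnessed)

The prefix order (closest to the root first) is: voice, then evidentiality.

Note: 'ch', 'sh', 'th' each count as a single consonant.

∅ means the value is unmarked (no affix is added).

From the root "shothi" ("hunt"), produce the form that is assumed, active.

Attach voice active she- → sheshothi.
evidentiality = assumed: zero marking, form stays sheshothi.

sheshothi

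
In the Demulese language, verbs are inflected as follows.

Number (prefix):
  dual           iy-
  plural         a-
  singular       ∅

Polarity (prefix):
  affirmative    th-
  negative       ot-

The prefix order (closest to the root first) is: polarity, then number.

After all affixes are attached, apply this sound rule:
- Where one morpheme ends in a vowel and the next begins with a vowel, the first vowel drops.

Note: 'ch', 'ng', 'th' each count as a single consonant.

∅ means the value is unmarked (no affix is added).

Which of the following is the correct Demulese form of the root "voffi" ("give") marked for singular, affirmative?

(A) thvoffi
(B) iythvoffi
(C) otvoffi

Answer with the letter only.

A

Attach polarity affirmative th- → thvoffi.
number = singular: zero marking, form stays thvoffi.
Vowel deletion: no change.
So the correct form is thvoffi, option (A).
(C) otvoffi is wrong: it uses negative instead of affirmative for polarity.
(B) iythvoffi is wrong: it uses dual instead of singular for number.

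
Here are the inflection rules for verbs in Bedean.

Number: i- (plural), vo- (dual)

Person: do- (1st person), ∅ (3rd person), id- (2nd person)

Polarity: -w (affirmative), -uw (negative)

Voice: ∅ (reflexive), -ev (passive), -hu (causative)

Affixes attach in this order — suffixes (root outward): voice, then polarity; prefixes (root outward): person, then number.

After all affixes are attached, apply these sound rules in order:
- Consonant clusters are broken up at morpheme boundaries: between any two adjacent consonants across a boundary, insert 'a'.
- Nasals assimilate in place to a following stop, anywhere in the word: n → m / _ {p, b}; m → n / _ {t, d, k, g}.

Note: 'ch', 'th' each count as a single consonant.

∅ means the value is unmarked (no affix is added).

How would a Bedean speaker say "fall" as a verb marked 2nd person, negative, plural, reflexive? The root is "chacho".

iidachachouw

voice = reflexive: zero marking, form stays chacho.
Attach person 2nd person id- → idchacho.
Attach polarity negative -uw → idchachouw.
Attach number plural i- → iidchachouw.
Apply epenthesis: iidchachouw → iidachachouw.
Nasal assimilation: no change.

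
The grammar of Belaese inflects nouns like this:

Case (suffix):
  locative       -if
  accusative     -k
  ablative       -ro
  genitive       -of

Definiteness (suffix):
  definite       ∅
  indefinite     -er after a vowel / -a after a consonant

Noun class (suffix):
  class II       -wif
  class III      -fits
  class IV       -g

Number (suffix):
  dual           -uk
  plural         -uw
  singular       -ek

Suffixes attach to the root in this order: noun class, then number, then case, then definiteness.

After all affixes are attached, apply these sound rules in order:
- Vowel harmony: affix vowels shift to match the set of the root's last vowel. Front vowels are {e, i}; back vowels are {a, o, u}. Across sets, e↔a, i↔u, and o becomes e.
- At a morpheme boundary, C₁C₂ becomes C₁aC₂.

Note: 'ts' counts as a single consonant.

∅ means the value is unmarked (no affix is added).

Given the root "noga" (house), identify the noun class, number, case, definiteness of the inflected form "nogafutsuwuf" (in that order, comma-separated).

Segment: noga-fits-uw-if.
noun class: -fits → class III.
number: -uw → plural.
case: -if → locative.
definiteness: ∅ → definite.

class III, plural, locative, definite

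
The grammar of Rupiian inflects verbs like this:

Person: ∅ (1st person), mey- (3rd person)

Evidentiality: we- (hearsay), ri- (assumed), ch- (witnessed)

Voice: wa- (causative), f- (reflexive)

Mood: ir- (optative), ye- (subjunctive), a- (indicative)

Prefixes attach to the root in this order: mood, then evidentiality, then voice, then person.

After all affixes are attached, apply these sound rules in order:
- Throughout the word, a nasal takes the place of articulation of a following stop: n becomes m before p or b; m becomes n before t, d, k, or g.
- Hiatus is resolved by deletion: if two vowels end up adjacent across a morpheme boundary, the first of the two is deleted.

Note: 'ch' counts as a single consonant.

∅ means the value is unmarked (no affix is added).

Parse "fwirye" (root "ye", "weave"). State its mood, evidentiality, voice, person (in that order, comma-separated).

Segment: f-we-ir-ye.
mood: ir- → optative.
evidentiality: we- → hearsay.
voice: f- → reflexive.
person: ∅ → 1st person.

optative, hearsay, reflexive, 1st person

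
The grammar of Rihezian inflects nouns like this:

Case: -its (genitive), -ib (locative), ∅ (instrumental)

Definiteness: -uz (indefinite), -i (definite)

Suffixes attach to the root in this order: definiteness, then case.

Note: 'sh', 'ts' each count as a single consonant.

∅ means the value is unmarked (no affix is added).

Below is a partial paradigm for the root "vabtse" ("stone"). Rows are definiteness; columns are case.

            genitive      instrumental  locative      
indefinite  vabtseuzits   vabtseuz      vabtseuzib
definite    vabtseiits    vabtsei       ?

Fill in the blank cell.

Attach definiteness definite -i → vabtsei.
Attach case locative -ib → vabtseiib.

vabtseiib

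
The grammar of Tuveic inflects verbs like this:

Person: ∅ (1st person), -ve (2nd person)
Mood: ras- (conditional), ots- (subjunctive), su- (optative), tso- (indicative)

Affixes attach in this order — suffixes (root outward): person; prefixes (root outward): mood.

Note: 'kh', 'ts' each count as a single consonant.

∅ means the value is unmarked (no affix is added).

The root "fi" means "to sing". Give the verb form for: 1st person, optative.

Attach mood optative su- → sufi.
person = 1st person: zero marking, form stays sufi.

sufi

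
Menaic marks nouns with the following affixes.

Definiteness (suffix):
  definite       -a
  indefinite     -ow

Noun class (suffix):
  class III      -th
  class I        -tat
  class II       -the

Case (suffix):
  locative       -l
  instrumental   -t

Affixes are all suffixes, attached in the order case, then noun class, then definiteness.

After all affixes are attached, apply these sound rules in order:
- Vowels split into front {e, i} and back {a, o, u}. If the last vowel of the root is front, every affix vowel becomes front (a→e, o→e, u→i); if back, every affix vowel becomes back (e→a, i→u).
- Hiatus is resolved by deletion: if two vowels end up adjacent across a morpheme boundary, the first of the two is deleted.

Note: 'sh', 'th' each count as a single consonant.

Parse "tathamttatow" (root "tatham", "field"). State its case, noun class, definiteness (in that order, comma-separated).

instrumental, class I, indefinite

Segment: tatham-t-tat-ow.
case: -t → instrumental.
noun class: -tat → class I.
definiteness: -ow → indefinite.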